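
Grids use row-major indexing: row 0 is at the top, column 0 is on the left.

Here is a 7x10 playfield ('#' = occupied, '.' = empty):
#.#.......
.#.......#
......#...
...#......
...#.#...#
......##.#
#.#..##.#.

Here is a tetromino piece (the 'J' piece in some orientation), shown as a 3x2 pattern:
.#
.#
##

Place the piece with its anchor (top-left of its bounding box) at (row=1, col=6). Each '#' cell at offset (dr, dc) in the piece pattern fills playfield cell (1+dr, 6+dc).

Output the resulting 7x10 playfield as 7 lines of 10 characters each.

Fill (1+0,6+1) = (1,7)
Fill (1+1,6+1) = (2,7)
Fill (1+2,6+0) = (3,6)
Fill (1+2,6+1) = (3,7)

Answer: #.#.......
.#.....#.#
......##..
...#..##..
...#.#...#
......##.#
#.#..##.#.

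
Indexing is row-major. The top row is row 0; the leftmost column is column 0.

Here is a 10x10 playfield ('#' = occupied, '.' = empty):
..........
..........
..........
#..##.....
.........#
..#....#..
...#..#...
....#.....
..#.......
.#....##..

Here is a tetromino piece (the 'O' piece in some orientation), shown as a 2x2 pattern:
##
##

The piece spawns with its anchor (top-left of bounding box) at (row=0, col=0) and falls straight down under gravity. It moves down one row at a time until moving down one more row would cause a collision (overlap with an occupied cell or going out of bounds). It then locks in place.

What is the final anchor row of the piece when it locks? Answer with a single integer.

Spawn at (row=0, col=0). Try each row:
  row 0: fits
  row 1: fits
  row 2: blocked -> lock at row 1

Answer: 1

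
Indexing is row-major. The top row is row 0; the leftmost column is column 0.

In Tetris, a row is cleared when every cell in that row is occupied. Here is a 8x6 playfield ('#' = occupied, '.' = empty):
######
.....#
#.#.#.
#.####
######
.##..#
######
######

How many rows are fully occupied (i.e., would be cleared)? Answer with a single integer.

Answer: 4

Derivation:
Check each row:
  row 0: 0 empty cells -> FULL (clear)
  row 1: 5 empty cells -> not full
  row 2: 3 empty cells -> not full
  row 3: 1 empty cell -> not full
  row 4: 0 empty cells -> FULL (clear)
  row 5: 3 empty cells -> not full
  row 6: 0 empty cells -> FULL (clear)
  row 7: 0 empty cells -> FULL (clear)
Total rows cleared: 4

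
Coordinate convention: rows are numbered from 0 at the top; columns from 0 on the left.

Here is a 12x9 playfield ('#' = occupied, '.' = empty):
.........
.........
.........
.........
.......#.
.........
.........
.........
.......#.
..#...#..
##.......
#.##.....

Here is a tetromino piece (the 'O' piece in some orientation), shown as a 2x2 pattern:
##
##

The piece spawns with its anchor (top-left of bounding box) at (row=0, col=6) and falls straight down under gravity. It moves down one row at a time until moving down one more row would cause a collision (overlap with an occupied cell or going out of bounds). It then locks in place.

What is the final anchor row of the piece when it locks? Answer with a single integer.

Answer: 2

Derivation:
Spawn at (row=0, col=6). Try each row:
  row 0: fits
  row 1: fits
  row 2: fits
  row 3: blocked -> lock at row 2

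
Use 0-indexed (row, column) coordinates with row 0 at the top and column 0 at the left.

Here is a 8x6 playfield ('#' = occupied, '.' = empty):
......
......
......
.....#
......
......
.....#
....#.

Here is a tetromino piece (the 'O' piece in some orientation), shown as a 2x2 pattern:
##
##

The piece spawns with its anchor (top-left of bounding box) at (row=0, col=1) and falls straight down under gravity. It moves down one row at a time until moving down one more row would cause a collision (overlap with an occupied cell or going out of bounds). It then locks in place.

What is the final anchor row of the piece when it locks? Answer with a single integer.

Answer: 6

Derivation:
Spawn at (row=0, col=1). Try each row:
  row 0: fits
  row 1: fits
  row 2: fits
  row 3: fits
  row 4: fits
  row 5: fits
  row 6: fits
  row 7: blocked -> lock at row 6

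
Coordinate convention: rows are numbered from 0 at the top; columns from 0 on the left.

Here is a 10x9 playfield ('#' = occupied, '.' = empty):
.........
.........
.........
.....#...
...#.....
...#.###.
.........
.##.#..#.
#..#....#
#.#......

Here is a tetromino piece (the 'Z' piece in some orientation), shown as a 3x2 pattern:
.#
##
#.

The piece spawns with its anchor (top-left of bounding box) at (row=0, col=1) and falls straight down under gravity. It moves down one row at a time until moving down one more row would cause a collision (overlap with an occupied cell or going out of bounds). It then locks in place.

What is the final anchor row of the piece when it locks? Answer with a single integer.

Spawn at (row=0, col=1). Try each row:
  row 0: fits
  row 1: fits
  row 2: fits
  row 3: fits
  row 4: fits
  row 5: blocked -> lock at row 4

Answer: 4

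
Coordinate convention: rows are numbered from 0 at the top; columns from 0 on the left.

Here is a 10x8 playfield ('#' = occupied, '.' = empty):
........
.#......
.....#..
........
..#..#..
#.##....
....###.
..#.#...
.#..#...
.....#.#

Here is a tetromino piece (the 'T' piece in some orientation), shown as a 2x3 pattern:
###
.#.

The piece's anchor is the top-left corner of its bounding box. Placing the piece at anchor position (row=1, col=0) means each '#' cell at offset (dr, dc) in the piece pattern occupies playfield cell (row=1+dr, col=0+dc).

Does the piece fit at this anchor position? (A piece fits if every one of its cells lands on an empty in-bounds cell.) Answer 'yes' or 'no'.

Answer: no

Derivation:
Check each piece cell at anchor (1, 0):
  offset (0,0) -> (1,0): empty -> OK
  offset (0,1) -> (1,1): occupied ('#') -> FAIL
  offset (0,2) -> (1,2): empty -> OK
  offset (1,1) -> (2,1): empty -> OK
All cells valid: no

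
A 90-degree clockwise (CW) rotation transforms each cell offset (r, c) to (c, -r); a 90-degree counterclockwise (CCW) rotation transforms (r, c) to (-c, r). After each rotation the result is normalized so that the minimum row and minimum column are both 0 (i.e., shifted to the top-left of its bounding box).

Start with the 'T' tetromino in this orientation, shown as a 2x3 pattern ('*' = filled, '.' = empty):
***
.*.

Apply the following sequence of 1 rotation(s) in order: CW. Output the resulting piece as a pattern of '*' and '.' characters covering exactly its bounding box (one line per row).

Answer: .*
**
.*

Derivation:
Start:
***
.*.
After rotation 1 (CW):
.*
**
.*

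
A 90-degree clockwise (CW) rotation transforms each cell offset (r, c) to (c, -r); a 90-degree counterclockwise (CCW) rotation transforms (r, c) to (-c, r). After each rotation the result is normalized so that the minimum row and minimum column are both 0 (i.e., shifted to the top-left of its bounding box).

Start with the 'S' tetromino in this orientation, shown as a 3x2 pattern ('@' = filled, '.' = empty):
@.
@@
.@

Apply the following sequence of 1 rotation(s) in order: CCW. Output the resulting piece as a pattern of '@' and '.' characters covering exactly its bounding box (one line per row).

Answer: .@@
@@.

Derivation:
Start:
@.
@@
.@
After rotation 1 (CCW):
.@@
@@.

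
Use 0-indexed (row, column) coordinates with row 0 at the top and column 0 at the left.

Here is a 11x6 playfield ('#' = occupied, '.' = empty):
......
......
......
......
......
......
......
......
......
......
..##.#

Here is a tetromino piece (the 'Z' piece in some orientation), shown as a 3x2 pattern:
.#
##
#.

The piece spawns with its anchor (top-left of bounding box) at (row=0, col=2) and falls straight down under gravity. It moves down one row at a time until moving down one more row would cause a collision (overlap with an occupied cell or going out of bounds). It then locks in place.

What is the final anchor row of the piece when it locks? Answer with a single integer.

Spawn at (row=0, col=2). Try each row:
  row 0: fits
  row 1: fits
  row 2: fits
  row 3: fits
  row 4: fits
  row 5: fits
  row 6: fits
  row 7: fits
  row 8: blocked -> lock at row 7

Answer: 7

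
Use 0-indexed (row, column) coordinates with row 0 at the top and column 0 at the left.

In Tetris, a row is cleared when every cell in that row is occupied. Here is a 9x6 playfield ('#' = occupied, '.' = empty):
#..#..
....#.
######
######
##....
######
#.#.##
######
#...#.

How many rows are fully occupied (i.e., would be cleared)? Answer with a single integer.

Answer: 4

Derivation:
Check each row:
  row 0: 4 empty cells -> not full
  row 1: 5 empty cells -> not full
  row 2: 0 empty cells -> FULL (clear)
  row 3: 0 empty cells -> FULL (clear)
  row 4: 4 empty cells -> not full
  row 5: 0 empty cells -> FULL (clear)
  row 6: 2 empty cells -> not full
  row 7: 0 empty cells -> FULL (clear)
  row 8: 4 empty cells -> not full
Total rows cleared: 4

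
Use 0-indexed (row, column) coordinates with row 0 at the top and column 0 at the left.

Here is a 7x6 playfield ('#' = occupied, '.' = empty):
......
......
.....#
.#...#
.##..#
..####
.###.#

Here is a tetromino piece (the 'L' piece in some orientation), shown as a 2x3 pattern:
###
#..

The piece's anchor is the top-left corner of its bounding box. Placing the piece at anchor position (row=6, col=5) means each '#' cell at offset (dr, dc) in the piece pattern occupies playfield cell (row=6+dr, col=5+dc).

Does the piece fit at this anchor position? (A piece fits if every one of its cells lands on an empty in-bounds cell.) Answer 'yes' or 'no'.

Answer: no

Derivation:
Check each piece cell at anchor (6, 5):
  offset (0,0) -> (6,5): occupied ('#') -> FAIL
  offset (0,1) -> (6,6): out of bounds -> FAIL
  offset (0,2) -> (6,7): out of bounds -> FAIL
  offset (1,0) -> (7,5): out of bounds -> FAIL
All cells valid: no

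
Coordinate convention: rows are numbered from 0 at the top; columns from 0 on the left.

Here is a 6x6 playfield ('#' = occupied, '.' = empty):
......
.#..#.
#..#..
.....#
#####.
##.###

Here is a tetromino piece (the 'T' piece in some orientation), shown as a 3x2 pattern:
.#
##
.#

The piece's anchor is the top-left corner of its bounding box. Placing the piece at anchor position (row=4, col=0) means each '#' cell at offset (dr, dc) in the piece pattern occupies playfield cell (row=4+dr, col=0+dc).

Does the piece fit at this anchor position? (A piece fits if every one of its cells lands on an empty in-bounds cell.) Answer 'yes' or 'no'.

Answer: no

Derivation:
Check each piece cell at anchor (4, 0):
  offset (0,1) -> (4,1): occupied ('#') -> FAIL
  offset (1,0) -> (5,0): occupied ('#') -> FAIL
  offset (1,1) -> (5,1): occupied ('#') -> FAIL
  offset (2,1) -> (6,1): out of bounds -> FAIL
All cells valid: no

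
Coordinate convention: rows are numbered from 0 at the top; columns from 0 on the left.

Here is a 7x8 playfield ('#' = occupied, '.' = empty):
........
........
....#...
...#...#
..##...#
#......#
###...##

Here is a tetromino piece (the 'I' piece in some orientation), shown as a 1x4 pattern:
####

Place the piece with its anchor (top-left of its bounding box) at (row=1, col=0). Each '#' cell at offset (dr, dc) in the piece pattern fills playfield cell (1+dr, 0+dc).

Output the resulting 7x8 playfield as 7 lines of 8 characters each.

Fill (1+0,0+0) = (1,0)
Fill (1+0,0+1) = (1,1)
Fill (1+0,0+2) = (1,2)
Fill (1+0,0+3) = (1,3)

Answer: ........
####....
....#...
...#...#
..##...#
#......#
###...##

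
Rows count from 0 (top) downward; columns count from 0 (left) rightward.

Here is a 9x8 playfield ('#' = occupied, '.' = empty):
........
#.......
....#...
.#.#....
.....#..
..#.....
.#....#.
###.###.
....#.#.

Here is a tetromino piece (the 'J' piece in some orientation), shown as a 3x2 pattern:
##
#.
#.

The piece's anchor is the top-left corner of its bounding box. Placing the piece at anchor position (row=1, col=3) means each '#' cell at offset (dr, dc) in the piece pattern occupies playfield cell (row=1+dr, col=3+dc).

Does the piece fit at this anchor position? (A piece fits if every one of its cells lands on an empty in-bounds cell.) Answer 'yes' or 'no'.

Check each piece cell at anchor (1, 3):
  offset (0,0) -> (1,3): empty -> OK
  offset (0,1) -> (1,4): empty -> OK
  offset (1,0) -> (2,3): empty -> OK
  offset (2,0) -> (3,3): occupied ('#') -> FAIL
All cells valid: no

Answer: no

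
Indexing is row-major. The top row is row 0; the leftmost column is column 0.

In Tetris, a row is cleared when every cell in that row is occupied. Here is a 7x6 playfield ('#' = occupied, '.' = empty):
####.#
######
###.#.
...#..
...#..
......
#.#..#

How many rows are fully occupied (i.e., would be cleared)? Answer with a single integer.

Answer: 1

Derivation:
Check each row:
  row 0: 1 empty cell -> not full
  row 1: 0 empty cells -> FULL (clear)
  row 2: 2 empty cells -> not full
  row 3: 5 empty cells -> not full
  row 4: 5 empty cells -> not full
  row 5: 6 empty cells -> not full
  row 6: 3 empty cells -> not full
Total rows cleared: 1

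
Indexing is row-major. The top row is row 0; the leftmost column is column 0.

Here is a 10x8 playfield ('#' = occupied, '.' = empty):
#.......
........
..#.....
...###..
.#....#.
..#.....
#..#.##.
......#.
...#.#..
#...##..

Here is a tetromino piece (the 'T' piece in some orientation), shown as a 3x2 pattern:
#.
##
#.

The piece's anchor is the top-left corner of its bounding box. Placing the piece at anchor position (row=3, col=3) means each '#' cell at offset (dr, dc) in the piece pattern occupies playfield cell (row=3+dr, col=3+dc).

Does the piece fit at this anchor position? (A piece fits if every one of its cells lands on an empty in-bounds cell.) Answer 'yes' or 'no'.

Check each piece cell at anchor (3, 3):
  offset (0,0) -> (3,3): occupied ('#') -> FAIL
  offset (1,0) -> (4,3): empty -> OK
  offset (1,1) -> (4,4): empty -> OK
  offset (2,0) -> (5,3): empty -> OK
All cells valid: no

Answer: no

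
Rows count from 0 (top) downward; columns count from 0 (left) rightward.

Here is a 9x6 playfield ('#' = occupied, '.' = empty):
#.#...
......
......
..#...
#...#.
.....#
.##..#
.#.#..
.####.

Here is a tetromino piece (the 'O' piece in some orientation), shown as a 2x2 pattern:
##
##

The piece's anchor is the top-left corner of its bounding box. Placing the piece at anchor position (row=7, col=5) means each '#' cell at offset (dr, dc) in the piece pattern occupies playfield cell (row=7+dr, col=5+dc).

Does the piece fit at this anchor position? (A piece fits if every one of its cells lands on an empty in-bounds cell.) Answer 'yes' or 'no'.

Check each piece cell at anchor (7, 5):
  offset (0,0) -> (7,5): empty -> OK
  offset (0,1) -> (7,6): out of bounds -> FAIL
  offset (1,0) -> (8,5): empty -> OK
  offset (1,1) -> (8,6): out of bounds -> FAIL
All cells valid: no

Answer: no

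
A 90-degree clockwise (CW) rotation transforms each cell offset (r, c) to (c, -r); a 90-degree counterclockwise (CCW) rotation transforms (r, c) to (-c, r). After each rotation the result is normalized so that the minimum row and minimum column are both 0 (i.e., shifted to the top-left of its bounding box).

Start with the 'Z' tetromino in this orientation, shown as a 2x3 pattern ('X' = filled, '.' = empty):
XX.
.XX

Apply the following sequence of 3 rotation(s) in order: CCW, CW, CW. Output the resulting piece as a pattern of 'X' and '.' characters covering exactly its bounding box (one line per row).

Answer: .X
XX
X.

Derivation:
Start:
XX.
.XX
After rotation 1 (CCW):
.X
XX
X.
After rotation 2 (CW):
XX.
.XX
After rotation 3 (CW):
.X
XX
X.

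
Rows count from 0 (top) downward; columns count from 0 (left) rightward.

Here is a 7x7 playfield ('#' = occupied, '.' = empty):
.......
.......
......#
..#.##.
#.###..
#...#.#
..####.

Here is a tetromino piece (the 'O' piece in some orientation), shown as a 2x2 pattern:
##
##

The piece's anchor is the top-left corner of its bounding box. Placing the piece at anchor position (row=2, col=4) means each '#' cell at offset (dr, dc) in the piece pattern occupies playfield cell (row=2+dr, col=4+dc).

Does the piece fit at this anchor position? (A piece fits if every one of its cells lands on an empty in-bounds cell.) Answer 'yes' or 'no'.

Check each piece cell at anchor (2, 4):
  offset (0,0) -> (2,4): empty -> OK
  offset (0,1) -> (2,5): empty -> OK
  offset (1,0) -> (3,4): occupied ('#') -> FAIL
  offset (1,1) -> (3,5): occupied ('#') -> FAIL
All cells valid: no

Answer: no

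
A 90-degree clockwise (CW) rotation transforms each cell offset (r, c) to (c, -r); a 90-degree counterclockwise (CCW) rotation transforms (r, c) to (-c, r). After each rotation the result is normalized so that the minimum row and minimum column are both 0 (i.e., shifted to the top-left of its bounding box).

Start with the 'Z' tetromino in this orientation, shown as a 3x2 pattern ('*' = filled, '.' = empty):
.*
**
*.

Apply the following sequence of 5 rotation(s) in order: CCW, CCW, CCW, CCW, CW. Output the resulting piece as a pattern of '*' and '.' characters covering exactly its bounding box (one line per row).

Answer: **.
.**

Derivation:
Start:
.*
**
*.
After rotation 1 (CCW):
**.
.**
After rotation 2 (CCW):
.*
**
*.
After rotation 3 (CCW):
**.
.**
After rotation 4 (CCW):
.*
**
*.
After rotation 5 (CW):
**.
.**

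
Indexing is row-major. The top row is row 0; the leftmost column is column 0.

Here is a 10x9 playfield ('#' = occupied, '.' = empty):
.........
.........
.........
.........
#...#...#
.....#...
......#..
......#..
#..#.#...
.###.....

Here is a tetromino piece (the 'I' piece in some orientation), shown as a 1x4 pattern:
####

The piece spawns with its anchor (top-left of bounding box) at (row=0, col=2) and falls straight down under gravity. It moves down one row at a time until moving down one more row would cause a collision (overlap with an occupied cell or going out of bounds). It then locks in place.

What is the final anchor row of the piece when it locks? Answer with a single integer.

Spawn at (row=0, col=2). Try each row:
  row 0: fits
  row 1: fits
  row 2: fits
  row 3: fits
  row 4: blocked -> lock at row 3

Answer: 3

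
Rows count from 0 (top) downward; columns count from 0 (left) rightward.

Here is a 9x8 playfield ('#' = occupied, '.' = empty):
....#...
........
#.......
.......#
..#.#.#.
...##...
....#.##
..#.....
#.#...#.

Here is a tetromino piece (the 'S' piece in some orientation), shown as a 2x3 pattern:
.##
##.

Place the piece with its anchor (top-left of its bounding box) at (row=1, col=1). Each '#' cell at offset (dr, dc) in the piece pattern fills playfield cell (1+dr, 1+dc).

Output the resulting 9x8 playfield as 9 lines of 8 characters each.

Fill (1+0,1+1) = (1,2)
Fill (1+0,1+2) = (1,3)
Fill (1+1,1+0) = (2,1)
Fill (1+1,1+1) = (2,2)

Answer: ....#...
..##....
###.....
.......#
..#.#.#.
...##...
....#.##
..#.....
#.#...#.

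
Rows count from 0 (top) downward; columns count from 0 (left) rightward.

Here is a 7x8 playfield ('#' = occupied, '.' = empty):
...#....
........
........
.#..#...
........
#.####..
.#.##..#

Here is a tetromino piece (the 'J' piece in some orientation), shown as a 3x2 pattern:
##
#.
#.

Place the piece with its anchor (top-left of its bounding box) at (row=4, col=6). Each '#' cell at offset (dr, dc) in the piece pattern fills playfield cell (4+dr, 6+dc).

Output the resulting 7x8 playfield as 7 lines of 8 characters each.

Fill (4+0,6+0) = (4,6)
Fill (4+0,6+1) = (4,7)
Fill (4+1,6+0) = (5,6)
Fill (4+2,6+0) = (6,6)

Answer: ...#....
........
........
.#..#...
......##
#.#####.
.#.##.##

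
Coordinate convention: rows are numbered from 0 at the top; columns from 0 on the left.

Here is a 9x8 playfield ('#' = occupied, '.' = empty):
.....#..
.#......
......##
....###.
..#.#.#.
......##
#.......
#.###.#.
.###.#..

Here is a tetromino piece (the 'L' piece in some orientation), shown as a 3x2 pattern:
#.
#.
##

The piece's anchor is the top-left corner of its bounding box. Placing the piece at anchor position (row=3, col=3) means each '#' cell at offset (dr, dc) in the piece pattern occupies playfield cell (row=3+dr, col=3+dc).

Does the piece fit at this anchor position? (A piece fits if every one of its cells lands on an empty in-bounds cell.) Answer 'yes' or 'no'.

Check each piece cell at anchor (3, 3):
  offset (0,0) -> (3,3): empty -> OK
  offset (1,0) -> (4,3): empty -> OK
  offset (2,0) -> (5,3): empty -> OK
  offset (2,1) -> (5,4): empty -> OK
All cells valid: yes

Answer: yes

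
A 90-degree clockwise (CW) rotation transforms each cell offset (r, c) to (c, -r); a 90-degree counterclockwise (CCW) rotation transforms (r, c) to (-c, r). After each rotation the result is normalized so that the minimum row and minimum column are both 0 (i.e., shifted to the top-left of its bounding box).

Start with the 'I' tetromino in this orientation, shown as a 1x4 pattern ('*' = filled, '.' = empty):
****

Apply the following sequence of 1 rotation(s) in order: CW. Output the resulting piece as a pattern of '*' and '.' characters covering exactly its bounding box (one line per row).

Answer: *
*
*
*

Derivation:
Start:
****
After rotation 1 (CW):
*
*
*
*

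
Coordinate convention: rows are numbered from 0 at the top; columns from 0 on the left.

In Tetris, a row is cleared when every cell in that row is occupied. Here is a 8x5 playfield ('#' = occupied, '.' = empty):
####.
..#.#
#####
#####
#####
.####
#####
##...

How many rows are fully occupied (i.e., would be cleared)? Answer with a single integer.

Check each row:
  row 0: 1 empty cell -> not full
  row 1: 3 empty cells -> not full
  row 2: 0 empty cells -> FULL (clear)
  row 3: 0 empty cells -> FULL (clear)
  row 4: 0 empty cells -> FULL (clear)
  row 5: 1 empty cell -> not full
  row 6: 0 empty cells -> FULL (clear)
  row 7: 3 empty cells -> not full
Total rows cleared: 4

Answer: 4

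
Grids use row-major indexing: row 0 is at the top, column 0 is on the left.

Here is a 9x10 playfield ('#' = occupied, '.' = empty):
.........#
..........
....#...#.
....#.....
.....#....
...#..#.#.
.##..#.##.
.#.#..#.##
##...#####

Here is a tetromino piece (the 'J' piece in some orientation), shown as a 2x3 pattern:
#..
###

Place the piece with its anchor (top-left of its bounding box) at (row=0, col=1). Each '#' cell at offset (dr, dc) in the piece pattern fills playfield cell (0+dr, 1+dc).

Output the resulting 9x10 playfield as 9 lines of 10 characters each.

Answer: .#.......#
.###......
....#...#.
....#.....
.....#....
...#..#.#.
.##..#.##.
.#.#..#.##
##...#####

Derivation:
Fill (0+0,1+0) = (0,1)
Fill (0+1,1+0) = (1,1)
Fill (0+1,1+1) = (1,2)
Fill (0+1,1+2) = (1,3)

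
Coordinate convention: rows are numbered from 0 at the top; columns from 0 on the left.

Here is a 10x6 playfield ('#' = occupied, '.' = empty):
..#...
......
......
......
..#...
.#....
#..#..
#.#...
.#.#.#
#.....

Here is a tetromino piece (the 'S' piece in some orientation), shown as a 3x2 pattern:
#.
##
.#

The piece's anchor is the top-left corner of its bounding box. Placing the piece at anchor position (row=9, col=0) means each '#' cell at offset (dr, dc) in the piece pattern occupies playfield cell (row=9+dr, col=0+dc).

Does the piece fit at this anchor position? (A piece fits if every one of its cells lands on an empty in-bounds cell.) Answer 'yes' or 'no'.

Answer: no

Derivation:
Check each piece cell at anchor (9, 0):
  offset (0,0) -> (9,0): occupied ('#') -> FAIL
  offset (1,0) -> (10,0): out of bounds -> FAIL
  offset (1,1) -> (10,1): out of bounds -> FAIL
  offset (2,1) -> (11,1): out of bounds -> FAIL
All cells valid: no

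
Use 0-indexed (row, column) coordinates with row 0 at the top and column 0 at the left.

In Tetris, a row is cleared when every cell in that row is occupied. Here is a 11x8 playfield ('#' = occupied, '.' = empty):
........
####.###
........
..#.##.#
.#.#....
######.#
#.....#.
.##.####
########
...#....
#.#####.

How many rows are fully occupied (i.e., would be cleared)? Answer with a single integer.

Check each row:
  row 0: 8 empty cells -> not full
  row 1: 1 empty cell -> not full
  row 2: 8 empty cells -> not full
  row 3: 4 empty cells -> not full
  row 4: 6 empty cells -> not full
  row 5: 1 empty cell -> not full
  row 6: 6 empty cells -> not full
  row 7: 2 empty cells -> not full
  row 8: 0 empty cells -> FULL (clear)
  row 9: 7 empty cells -> not full
  row 10: 2 empty cells -> not full
Total rows cleared: 1

Answer: 1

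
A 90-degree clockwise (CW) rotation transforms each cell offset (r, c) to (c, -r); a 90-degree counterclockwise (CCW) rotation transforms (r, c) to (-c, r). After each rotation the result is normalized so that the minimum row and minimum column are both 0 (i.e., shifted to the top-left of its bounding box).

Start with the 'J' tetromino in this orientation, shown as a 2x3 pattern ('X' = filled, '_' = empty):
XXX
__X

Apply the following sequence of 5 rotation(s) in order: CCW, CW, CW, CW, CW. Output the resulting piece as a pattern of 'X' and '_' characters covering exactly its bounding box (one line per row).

Start:
XXX
__X
After rotation 1 (CCW):
XX
X_
X_
After rotation 2 (CW):
XXX
__X
After rotation 3 (CW):
_X
_X
XX
After rotation 4 (CW):
X__
XXX
After rotation 5 (CW):
XX
X_
X_

Answer: XX
X_
X_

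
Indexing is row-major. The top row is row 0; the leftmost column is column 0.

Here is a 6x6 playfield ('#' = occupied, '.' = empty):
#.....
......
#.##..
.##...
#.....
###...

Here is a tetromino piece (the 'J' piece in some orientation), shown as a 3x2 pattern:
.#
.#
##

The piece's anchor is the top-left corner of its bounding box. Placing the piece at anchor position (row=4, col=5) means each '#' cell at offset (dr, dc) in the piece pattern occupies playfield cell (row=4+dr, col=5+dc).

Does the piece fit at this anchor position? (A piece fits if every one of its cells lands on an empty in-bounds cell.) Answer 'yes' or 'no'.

Answer: no

Derivation:
Check each piece cell at anchor (4, 5):
  offset (0,1) -> (4,6): out of bounds -> FAIL
  offset (1,1) -> (5,6): out of bounds -> FAIL
  offset (2,0) -> (6,5): out of bounds -> FAIL
  offset (2,1) -> (6,6): out of bounds -> FAIL
All cells valid: no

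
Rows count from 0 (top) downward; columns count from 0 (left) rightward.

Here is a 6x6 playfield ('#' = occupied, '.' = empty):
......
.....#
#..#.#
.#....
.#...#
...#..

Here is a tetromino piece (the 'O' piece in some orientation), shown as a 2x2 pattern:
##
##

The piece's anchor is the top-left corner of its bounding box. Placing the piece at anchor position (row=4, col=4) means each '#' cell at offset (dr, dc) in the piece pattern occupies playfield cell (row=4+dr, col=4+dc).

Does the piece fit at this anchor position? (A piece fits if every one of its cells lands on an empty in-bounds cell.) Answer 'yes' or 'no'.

Answer: no

Derivation:
Check each piece cell at anchor (4, 4):
  offset (0,0) -> (4,4): empty -> OK
  offset (0,1) -> (4,5): occupied ('#') -> FAIL
  offset (1,0) -> (5,4): empty -> OK
  offset (1,1) -> (5,5): empty -> OK
All cells valid: no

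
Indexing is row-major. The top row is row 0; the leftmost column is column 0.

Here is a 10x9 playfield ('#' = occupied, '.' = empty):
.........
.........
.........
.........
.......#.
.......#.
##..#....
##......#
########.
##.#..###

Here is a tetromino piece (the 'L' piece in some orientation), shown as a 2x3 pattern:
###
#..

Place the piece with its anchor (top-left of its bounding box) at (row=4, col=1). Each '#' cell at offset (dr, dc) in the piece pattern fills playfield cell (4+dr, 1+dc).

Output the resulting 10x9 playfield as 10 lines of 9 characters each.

Answer: .........
.........
.........
.........
.###...#.
.#.....#.
##..#....
##......#
########.
##.#..###

Derivation:
Fill (4+0,1+0) = (4,1)
Fill (4+0,1+1) = (4,2)
Fill (4+0,1+2) = (4,3)
Fill (4+1,1+0) = (5,1)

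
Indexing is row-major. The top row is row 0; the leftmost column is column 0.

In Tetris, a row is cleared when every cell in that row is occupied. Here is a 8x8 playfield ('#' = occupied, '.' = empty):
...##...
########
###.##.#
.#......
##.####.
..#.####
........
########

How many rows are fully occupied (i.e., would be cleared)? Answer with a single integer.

Answer: 2

Derivation:
Check each row:
  row 0: 6 empty cells -> not full
  row 1: 0 empty cells -> FULL (clear)
  row 2: 2 empty cells -> not full
  row 3: 7 empty cells -> not full
  row 4: 2 empty cells -> not full
  row 5: 3 empty cells -> not full
  row 6: 8 empty cells -> not full
  row 7: 0 empty cells -> FULL (clear)
Total rows cleared: 2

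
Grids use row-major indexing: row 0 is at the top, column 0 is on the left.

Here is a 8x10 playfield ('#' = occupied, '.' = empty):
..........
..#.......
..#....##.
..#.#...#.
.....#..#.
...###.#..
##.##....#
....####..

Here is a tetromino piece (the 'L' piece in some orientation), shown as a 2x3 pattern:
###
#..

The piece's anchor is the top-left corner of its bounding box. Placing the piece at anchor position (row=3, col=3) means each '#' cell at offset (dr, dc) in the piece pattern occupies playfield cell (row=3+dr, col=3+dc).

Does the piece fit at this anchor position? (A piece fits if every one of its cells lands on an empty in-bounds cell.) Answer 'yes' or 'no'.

Answer: no

Derivation:
Check each piece cell at anchor (3, 3):
  offset (0,0) -> (3,3): empty -> OK
  offset (0,1) -> (3,4): occupied ('#') -> FAIL
  offset (0,2) -> (3,5): empty -> OK
  offset (1,0) -> (4,3): empty -> OK
All cells valid: no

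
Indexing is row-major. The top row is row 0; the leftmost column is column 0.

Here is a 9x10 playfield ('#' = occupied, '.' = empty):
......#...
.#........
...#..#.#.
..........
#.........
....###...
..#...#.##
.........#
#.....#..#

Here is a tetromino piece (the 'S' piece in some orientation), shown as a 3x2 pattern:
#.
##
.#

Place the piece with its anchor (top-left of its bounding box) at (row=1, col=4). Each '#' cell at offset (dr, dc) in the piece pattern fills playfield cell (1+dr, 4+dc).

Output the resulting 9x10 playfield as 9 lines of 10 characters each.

Answer: ......#...
.#..#.....
...####.#.
.....#....
#.........
....###...
..#...#.##
.........#
#.....#..#

Derivation:
Fill (1+0,4+0) = (1,4)
Fill (1+1,4+0) = (2,4)
Fill (1+1,4+1) = (2,5)
Fill (1+2,4+1) = (3,5)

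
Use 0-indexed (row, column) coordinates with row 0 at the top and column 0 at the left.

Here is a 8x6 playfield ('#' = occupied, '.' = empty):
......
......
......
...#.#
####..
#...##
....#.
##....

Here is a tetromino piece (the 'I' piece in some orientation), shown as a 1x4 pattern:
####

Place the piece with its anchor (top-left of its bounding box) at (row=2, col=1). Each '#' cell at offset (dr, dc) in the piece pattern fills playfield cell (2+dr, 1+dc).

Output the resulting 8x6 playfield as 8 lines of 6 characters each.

Answer: ......
......
.####.
...#.#
####..
#...##
....#.
##....

Derivation:
Fill (2+0,1+0) = (2,1)
Fill (2+0,1+1) = (2,2)
Fill (2+0,1+2) = (2,3)
Fill (2+0,1+3) = (2,4)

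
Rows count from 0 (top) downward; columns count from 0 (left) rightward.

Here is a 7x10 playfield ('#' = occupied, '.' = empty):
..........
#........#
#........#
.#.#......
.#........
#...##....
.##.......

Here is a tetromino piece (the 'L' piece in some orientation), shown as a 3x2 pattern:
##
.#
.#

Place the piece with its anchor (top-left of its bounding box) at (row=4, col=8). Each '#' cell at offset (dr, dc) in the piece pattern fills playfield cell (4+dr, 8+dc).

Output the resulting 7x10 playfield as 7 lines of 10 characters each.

Answer: ..........
#........#
#........#
.#.#......
.#......##
#...##...#
.##......#

Derivation:
Fill (4+0,8+0) = (4,8)
Fill (4+0,8+1) = (4,9)
Fill (4+1,8+1) = (5,9)
Fill (4+2,8+1) = (6,9)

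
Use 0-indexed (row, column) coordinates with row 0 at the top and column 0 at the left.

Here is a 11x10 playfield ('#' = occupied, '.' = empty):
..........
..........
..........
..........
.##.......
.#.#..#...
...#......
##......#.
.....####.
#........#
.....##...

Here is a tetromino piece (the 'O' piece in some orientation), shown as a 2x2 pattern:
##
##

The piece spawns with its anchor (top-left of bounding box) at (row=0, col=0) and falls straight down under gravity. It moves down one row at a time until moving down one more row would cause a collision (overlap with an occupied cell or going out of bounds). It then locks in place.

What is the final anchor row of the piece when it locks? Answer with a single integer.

Spawn at (row=0, col=0). Try each row:
  row 0: fits
  row 1: fits
  row 2: fits
  row 3: blocked -> lock at row 2

Answer: 2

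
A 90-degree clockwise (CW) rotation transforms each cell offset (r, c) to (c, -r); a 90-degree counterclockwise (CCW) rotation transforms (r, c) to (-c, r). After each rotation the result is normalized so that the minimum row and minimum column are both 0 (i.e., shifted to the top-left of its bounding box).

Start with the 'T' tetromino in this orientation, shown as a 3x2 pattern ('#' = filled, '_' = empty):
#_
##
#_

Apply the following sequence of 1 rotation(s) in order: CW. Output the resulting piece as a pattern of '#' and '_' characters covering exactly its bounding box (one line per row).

Start:
#_
##
#_
After rotation 1 (CW):
###
_#_

Answer: ###
_#_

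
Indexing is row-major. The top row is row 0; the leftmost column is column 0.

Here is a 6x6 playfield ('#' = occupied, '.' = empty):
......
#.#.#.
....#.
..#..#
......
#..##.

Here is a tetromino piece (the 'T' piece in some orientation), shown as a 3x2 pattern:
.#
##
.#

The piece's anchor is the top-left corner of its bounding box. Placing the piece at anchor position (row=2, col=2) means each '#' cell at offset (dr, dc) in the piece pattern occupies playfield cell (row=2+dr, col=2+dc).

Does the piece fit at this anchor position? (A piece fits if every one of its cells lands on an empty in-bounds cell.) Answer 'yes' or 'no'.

Answer: no

Derivation:
Check each piece cell at anchor (2, 2):
  offset (0,1) -> (2,3): empty -> OK
  offset (1,0) -> (3,2): occupied ('#') -> FAIL
  offset (1,1) -> (3,3): empty -> OK
  offset (2,1) -> (4,3): empty -> OK
All cells valid: no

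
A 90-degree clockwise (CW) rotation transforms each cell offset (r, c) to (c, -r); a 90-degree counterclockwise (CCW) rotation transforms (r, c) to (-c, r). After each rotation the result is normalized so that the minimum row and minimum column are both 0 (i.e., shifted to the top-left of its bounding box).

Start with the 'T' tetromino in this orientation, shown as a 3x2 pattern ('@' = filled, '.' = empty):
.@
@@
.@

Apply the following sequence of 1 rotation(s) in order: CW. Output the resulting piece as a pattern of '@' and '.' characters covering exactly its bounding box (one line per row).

Answer: .@.
@@@

Derivation:
Start:
.@
@@
.@
After rotation 1 (CW):
.@.
@@@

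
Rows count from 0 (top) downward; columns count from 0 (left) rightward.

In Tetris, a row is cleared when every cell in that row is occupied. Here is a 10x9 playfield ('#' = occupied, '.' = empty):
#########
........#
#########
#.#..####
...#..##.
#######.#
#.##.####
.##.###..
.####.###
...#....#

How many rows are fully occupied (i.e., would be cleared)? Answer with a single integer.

Check each row:
  row 0: 0 empty cells -> FULL (clear)
  row 1: 8 empty cells -> not full
  row 2: 0 empty cells -> FULL (clear)
  row 3: 3 empty cells -> not full
  row 4: 6 empty cells -> not full
  row 5: 1 empty cell -> not full
  row 6: 2 empty cells -> not full
  row 7: 4 empty cells -> not full
  row 8: 2 empty cells -> not full
  row 9: 7 empty cells -> not full
Total rows cleared: 2

Answer: 2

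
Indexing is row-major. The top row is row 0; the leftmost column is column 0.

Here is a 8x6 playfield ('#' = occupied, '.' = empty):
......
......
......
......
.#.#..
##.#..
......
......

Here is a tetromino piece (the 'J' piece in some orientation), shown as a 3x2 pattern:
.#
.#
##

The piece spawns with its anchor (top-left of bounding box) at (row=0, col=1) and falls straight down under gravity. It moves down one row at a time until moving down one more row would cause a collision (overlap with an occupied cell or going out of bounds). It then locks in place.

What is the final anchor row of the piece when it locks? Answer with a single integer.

Spawn at (row=0, col=1). Try each row:
  row 0: fits
  row 1: fits
  row 2: blocked -> lock at row 1

Answer: 1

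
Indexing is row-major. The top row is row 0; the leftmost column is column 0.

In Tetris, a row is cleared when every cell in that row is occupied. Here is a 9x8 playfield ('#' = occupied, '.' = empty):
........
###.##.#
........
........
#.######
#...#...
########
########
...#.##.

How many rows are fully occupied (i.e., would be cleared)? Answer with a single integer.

Check each row:
  row 0: 8 empty cells -> not full
  row 1: 2 empty cells -> not full
  row 2: 8 empty cells -> not full
  row 3: 8 empty cells -> not full
  row 4: 1 empty cell -> not full
  row 5: 6 empty cells -> not full
  row 6: 0 empty cells -> FULL (clear)
  row 7: 0 empty cells -> FULL (clear)
  row 8: 5 empty cells -> not full
Total rows cleared: 2

Answer: 2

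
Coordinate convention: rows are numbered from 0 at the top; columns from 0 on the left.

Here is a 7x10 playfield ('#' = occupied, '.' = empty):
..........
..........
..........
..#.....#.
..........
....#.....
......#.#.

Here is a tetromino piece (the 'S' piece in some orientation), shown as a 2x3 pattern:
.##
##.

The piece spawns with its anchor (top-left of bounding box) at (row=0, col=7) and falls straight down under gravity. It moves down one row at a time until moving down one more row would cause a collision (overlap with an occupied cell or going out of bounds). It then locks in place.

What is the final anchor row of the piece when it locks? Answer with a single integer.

Answer: 1

Derivation:
Spawn at (row=0, col=7). Try each row:
  row 0: fits
  row 1: fits
  row 2: blocked -> lock at row 1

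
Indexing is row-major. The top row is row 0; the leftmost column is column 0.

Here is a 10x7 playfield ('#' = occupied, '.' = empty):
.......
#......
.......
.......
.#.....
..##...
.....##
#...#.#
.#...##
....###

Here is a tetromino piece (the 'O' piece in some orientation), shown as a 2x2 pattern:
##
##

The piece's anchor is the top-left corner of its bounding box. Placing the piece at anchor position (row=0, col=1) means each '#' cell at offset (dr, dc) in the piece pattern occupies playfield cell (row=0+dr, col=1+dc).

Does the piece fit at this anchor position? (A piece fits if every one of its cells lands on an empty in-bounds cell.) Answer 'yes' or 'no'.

Check each piece cell at anchor (0, 1):
  offset (0,0) -> (0,1): empty -> OK
  offset (0,1) -> (0,2): empty -> OK
  offset (1,0) -> (1,1): empty -> OK
  offset (1,1) -> (1,2): empty -> OK
All cells valid: yes

Answer: yes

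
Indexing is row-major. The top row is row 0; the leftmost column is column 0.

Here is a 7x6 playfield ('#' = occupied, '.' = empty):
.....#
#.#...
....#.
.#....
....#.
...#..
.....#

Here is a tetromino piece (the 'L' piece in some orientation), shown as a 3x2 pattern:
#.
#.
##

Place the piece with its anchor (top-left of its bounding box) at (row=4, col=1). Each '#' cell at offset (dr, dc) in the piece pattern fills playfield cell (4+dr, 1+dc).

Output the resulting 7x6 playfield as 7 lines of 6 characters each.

Fill (4+0,1+0) = (4,1)
Fill (4+1,1+0) = (5,1)
Fill (4+2,1+0) = (6,1)
Fill (4+2,1+1) = (6,2)

Answer: .....#
#.#...
....#.
.#....
.#..#.
.#.#..
.##..#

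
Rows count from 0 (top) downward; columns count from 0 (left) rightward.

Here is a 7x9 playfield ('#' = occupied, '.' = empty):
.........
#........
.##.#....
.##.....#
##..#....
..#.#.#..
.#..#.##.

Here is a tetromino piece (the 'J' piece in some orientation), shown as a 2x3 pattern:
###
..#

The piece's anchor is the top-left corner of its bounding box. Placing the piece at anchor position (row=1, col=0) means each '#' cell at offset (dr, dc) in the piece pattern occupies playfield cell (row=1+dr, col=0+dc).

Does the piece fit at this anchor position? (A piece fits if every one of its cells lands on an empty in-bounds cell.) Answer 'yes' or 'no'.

Answer: no

Derivation:
Check each piece cell at anchor (1, 0):
  offset (0,0) -> (1,0): occupied ('#') -> FAIL
  offset (0,1) -> (1,1): empty -> OK
  offset (0,2) -> (1,2): empty -> OK
  offset (1,2) -> (2,2): occupied ('#') -> FAIL
All cells valid: no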